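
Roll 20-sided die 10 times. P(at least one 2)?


P(no 2)^10 = (19/20)^10 = 6131066257801/10240000000000
P(≥1) = 1 - 6131066257801/10240000000000 = 4108933742199/10240000000000

P = 4108933742199/10240000000000 ≈ 40.13%


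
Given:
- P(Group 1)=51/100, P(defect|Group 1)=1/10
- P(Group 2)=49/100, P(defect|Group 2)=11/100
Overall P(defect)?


P(B) = Σ P(B|Aᵢ)×P(Aᵢ)
  1/10×51/100 = 51/1000
  11/100×49/100 = 539/10000
Sum = 1049/10000

P(defect) = 1049/10000 ≈ 10.49%


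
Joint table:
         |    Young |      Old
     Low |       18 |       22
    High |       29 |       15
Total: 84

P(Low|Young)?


P(Low|Young) = 18/(18+29) = 18/47

P = 18/47 ≈ 38.30%


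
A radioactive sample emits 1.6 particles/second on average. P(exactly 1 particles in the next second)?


Poisson(λ=1.6): P(X=1) = e^(-λ)×λ^k/k!
= e^(-1.6) × 1.6^1 / 1!
≈ 0.201896518 × 1.6 / 1 ≈ 0.323034

P(X=1) ≈ 0.323034 ≈ 32.30%


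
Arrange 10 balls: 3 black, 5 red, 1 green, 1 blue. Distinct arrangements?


10!/(3!×5!×1!×1!) = 5040

5040


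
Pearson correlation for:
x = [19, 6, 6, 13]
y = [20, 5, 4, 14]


n=4, Σx=44, Σy=43, Σxy=616, Σx²=602, Σy²=637
r = (4×616 - 44×43)/√((4×602 - 44²)(4×637 - 43²))
= 572/√(472×699) = 572/√329928 ≈ 572/574.3936 ≈ 0.9958

r ≈ 0.9958


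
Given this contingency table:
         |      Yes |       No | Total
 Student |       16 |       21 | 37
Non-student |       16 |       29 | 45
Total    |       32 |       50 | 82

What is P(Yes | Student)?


P(Yes | Student) = 16/(16+21) = 16/37

P(Yes|Student) = 16/37 ≈ 43.24%


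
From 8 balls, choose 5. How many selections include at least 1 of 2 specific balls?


Complement: C(8,5) - C(6,5) = 56 - 6 = 50

50


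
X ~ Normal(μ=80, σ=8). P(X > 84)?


z = (84-80)/8 = 0.5
P(X > 84) = 1 - P(Z ≤ 0.5) = 1 - 0.6915 = 0.3085

P(X > 84) ≈ 0.3085


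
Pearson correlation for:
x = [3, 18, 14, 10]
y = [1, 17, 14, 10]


n=4, Σx=45, Σy=42, Σxy=605, Σx²=629, Σy²=586
r = (4×605 - 45×42)/√((4×629 - 45²)(4×586 - 42²))
= 530/√(491×580) = 530/√284780 ≈ 530/533.6478 ≈ 0.9932

r ≈ 0.9932


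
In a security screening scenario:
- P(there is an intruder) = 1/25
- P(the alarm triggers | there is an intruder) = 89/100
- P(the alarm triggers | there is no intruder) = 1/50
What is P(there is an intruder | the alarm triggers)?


Using Bayes' theorem:
P(A|B) = P(B|A)·P(A) / P(B)

P(the alarm triggers) = 89/100 × 1/25 + 1/50 × 24/25
= 89/2500 + 12/625 = 137/2500

P(there is an intruder|the alarm triggers) = (89/2500) / (137/2500) = 89/137

P(there is an intruder|the alarm triggers) = 89/137 ≈ 64.96%


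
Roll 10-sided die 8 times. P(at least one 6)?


P(no 6)^8 = (9/10)^8 = 43046721/100000000
P(≥1) = 1 - 43046721/100000000 = 56953279/100000000

P = 56953279/100000000 ≈ 56.95%


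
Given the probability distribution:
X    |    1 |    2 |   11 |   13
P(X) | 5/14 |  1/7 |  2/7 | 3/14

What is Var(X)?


E[X] = 46/7
E[X²] = 502/7
Var(X) = E[X²] - (E[X])² = 502/7 - 2116/49 = 1398/49

Var(X) = 1398/49 ≈ 28.5306


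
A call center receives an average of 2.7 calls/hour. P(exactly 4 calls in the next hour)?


Poisson(λ=2.7): P(X=4) = e^(-λ)×λ^k/k!
= e^(-2.7) × 2.7^4 / 4!
≈ 0.06720551274 × 53.1441 / 24 ≈ 0.148816

P(X=4) ≈ 0.148816 ≈ 14.88%


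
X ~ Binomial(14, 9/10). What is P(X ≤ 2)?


P(X ≤ 2) = Σ P(X=i) for i=0..2
P(X=0) = 1/100000000000000
P(X=1) = 63/50000000000000
P(X=2) = 7371/100000000000000
Sum = 3749/50000000000000

P(X ≤ 2) = 3749/50000000000000 ≈ 0.00%


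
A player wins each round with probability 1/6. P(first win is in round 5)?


Geometric: P(X=5) = (1-p)^(k-1)×p = (5/6)^4×1/6 = 625/7776

P(X=5) = 625/7776 ≈ 8.04%


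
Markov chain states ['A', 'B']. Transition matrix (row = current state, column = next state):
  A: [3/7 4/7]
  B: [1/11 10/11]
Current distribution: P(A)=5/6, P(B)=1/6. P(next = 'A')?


P(next=A) = Σᵢ P(now=i)×P(i→A)
= 5/6×3/7 + 1/6×1/11
= 5/14 + 1/66 = 86/231

P = 86/231 ≈ 0.3723


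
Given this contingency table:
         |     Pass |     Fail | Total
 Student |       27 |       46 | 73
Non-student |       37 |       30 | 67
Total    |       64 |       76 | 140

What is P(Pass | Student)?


P(Pass | Student) = 27/(27+46) = 27/73

P(Pass|Student) = 27/73 ≈ 36.99%


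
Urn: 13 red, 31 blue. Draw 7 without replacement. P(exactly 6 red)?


Hypergeometric: C(13,6)×C(31,1)/C(44,7)
= 1716×31/38320568 = 93/66994

P(X=6) = 93/66994 ≈ 0.14%


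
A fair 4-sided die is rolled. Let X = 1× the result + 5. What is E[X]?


E[die] = (1+4)/2 = 5/2
E[X] = 1×5/2 + 5 = 15/2

E[X] = 15/2


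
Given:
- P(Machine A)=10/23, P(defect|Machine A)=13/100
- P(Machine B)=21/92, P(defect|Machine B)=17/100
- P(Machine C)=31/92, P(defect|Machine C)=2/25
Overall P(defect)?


P(B) = Σ P(B|Aᵢ)×P(Aᵢ)
  13/100×10/23 = 13/230
  17/100×21/92 = 357/9200
  2/25×31/92 = 31/1150
Sum = 45/368

P(defect) = 45/368 ≈ 12.23%


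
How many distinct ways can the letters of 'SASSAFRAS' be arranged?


Letters: 9, freq: {'S': 4, 'A': 3, 'F': 1, 'R': 1}
9!/(4!×3!×1!×1!) = 362880/144 = 2520

2520


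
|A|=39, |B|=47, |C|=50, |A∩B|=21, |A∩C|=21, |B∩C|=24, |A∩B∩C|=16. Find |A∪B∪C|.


|A∪B∪C| = 39+47+50-21-21-24+16 = 86

|A∪B∪C| = 86


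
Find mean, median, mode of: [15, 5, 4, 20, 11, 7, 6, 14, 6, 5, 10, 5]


Sorted: [4, 5, 5, 5, 6, 6, 7, 10, 11, 14, 15, 20]
Mean = 108/12 = 9
Median = 13/2
Freq: {15: 1, 5: 3, 4: 1, 20: 1, 11: 1, 7: 1, 6: 2, 14: 1, 10: 1}
Mode: [5]

Mean=9, Median=13/2, Mode=5


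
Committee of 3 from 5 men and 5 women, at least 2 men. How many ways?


Count by #men:
  2M,1W: C(5,2)×C(5,1)=50
  3M,0W: C(5,3)×C(5,0)=10
Total = 60

60


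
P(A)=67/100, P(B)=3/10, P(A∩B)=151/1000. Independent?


P(A)×P(B) = 201/1000
P(A∩B) = 151/1000
Not equal → NOT independent

No, not independent


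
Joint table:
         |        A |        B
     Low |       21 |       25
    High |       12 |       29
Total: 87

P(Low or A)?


P(Low∨A) = P(Low) + P(A) - P(Low∧A)
= (46 + 33 - 21)/87 = 58/87 = 2/3

P = 2/3 ≈ 66.67%


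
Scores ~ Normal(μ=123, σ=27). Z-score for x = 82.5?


z = (x - μ)/σ = (82.5 - 123)/27 = -1.5

z = -1.5


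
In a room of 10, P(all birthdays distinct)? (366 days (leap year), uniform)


P(all different) = Π(366-i)/366 for i=0..9
= (366/366)×(365/366)×...×(357/366)
= 0.883355

P ≈ 0.8834 ≈ 88.34%


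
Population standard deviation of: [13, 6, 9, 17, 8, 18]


Mean = 71/6
  (13-71/6)²=49/36
  (6-71/6)²=1225/36
  (9-71/6)²=289/36
  (17-71/6)²=961/36
  (8-71/6)²=529/36
  (18-71/6)²=1369/36
Σ(x-μ)² = 737/6
σ² = (737/6)/6 = 737/36

σ = √(737/36) ≈ 4.5246


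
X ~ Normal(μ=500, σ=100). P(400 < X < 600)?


z₁=(400-500)/100=-1.0, z₂=(600-500)/100=1.0
P = Φ(1.0) - Φ(-1.0) = 0.841345 - 0.158655 = 0.682690 ≈ 0.6827

P(400 < X < 600) ≈ 0.6827


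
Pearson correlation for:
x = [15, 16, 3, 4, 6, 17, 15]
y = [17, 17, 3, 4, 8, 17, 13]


n=7, Σx=76, Σy=79, Σxy=1084, Σx²=1056, Σy²=1125
r = (7×1084 - 76×79)/√((7×1056 - 76²)(7×1125 - 79²))
= 1584/√(1616×1634) = 1584/√2640544 ≈ 1584/1624.9751 ≈ 0.9748

r ≈ 0.9748


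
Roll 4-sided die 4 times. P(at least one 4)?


P(no 4)^4 = (3/4)^4 = 81/256
P(≥1) = 1 - 81/256 = 175/256

P = 175/256 ≈ 68.36%


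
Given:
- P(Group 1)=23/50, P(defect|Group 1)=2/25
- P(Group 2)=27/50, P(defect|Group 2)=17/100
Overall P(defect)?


P(B) = Σ P(B|Aᵢ)×P(Aᵢ)
  2/25×23/50 = 23/625
  17/100×27/50 = 459/5000
Sum = 643/5000

P(defect) = 643/5000 ≈ 12.86%


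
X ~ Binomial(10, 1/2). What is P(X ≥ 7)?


P(X ≥ 7) = Σ P(X=i) for i=7..10
P(X=7) = 15/128
P(X=8) = 45/1024
P(X=9) = 5/512
P(X=10) = 1/1024
Sum = 11/64

P(X ≥ 7) = 11/64 ≈ 17.19%


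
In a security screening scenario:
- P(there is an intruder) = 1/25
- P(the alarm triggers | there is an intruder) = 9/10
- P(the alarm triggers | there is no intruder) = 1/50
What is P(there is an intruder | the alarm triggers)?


Using Bayes' theorem:
P(A|B) = P(B|A)·P(A) / P(B)

P(the alarm triggers) = 9/10 × 1/25 + 1/50 × 24/25
= 9/250 + 12/625 = 69/1250

P(there is an intruder|the alarm triggers) = (9/250) / (69/1250) = 15/23

P(there is an intruder|the alarm triggers) = 15/23 ≈ 65.22%


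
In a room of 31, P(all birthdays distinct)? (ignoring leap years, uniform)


P(all different) = Π(365-i)/365 for i=0..30
= (365/365)×(364/365)×...×(335/365)
= 0.269545

P ≈ 0.2695 ≈ 26.95%


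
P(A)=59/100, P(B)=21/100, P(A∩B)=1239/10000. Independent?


P(A)×P(B) = 1239/10000
P(A∩B) = 1239/10000
Equal ✓ → Independent

Yes, independent


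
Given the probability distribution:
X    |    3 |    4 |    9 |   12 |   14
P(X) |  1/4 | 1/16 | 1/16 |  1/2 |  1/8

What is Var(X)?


E[X] = 149/16
E[X²] = 1677/16
Var(X) = E[X²] - (E[X])² = 1677/16 - 22201/256 = 4631/256

Var(X) = 4631/256 ≈ 18.0898


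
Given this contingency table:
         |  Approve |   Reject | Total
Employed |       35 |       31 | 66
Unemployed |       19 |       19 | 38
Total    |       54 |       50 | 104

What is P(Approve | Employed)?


P(Approve | Employed) = 35/(35+31) = 35/66

P(Approve|Employed) = 35/66 ≈ 53.03%


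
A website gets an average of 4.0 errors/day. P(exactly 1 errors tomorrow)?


Poisson(λ=4.0): P(X=1) = e^(-λ)×λ^k/k!
= e^(-4.0) × 4.0^1 / 1!
≈ 0.01831563889 × 4 / 1 ≈ 0.073263

P(X=1) ≈ 0.073263 ≈ 7.33%


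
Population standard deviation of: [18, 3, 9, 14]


Mean = 44/4 = 11
  (18-11)²=49
  (3-11)²=64
  (9-11)²=4
  (14-11)²=9
Σ(x-μ)² = 126
σ² = 126/4 = 63/2

σ = √(63/2) ≈ 5.6125


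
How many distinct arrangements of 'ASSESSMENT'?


Letters: 10, freq: {'A': 1, 'S': 4, 'E': 2, 'M': 1, 'N': 1, 'T': 1}
10!/(1!×4!×2!×1!×1!×1!) = 3628800/48 = 75600

75600


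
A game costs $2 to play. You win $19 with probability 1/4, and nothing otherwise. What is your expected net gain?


E[gain] = (19-2)×1/4 + (-2)×3/4
= 17/4 - 3/2 = 11/4

Expected net gain = $11/4 ≈ $2.75


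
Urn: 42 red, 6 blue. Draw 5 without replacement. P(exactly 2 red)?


Hypergeometric: C(42,2)×C(6,3)/C(48,5)
= 861×20/1712304 = 1435/142692

P(X=2) = 1435/142692 ≈ 1.01%


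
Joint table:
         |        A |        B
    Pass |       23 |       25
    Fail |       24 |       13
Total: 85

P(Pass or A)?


P(Pass∨A) = P(Pass) + P(A) - P(Pass∧A)
= (48 + 47 - 23)/85 = 72/85

P = 72/85 ≈ 84.71%


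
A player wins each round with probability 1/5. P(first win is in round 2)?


Geometric: P(X=2) = (1-p)^(k-1)×p = (4/5)^1×1/5 = 4/25

P(X=2) = 4/25 ≈ 16.00%


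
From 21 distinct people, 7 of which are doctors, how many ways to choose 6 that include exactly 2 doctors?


Choose 2 of the 7 doctors and 4 of the other 14 people:
C(7,2)×C(14,4) = 21×1001 = 21021

21021


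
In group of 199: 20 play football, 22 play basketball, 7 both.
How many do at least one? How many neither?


|A∪B| = 20+22-7 = 35
Neither = 199-35 = 164

At least one: 35; Neither: 164


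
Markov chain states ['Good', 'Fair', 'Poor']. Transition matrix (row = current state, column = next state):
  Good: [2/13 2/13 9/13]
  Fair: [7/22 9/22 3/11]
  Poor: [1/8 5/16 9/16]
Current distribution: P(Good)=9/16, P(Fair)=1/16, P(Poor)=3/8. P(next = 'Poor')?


P(next=Poor) = Σᵢ P(now=i)×P(i→Poor)
= 9/16×9/13 + 1/16×3/11 + 3/8×9/16
= 81/208 + 3/176 + 27/128 = 11301/18304

P = 11301/18304 ≈ 0.6174


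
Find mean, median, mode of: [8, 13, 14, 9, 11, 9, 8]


Sorted: [8, 8, 9, 9, 11, 13, 14]
Mean = 72/7
Median = 9
Freq: {8: 2, 13: 1, 14: 1, 9: 2, 11: 1}
Mode: [8, 9]

Mean=72/7, Median=9, Mode=[8, 9]


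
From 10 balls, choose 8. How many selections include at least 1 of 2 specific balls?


Complement: C(10,8) - C(8,8) = 45 - 1 = 44

44


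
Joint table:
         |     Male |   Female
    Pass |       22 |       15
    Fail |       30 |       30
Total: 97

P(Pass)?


P(Pass) = (22+15)/97 = 37/97

P(Pass) = 37/97 ≈ 38.14%


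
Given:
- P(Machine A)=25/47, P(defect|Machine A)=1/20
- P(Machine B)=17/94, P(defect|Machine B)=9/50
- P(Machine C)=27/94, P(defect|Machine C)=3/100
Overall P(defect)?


P(B) = Σ P(B|Aᵢ)×P(Aᵢ)
  1/20×25/47 = 5/188
  9/50×17/94 = 153/4700
  3/100×27/94 = 81/9400
Sum = 637/9400

P(defect) = 637/9400 ≈ 6.78%


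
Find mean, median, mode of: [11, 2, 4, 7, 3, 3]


Sorted: [2, 3, 3, 4, 7, 11]
Mean = 30/6 = 5
Median = 7/2
Freq: {11: 1, 2: 1, 4: 1, 7: 1, 3: 2}
Mode: [3]

Mean=5, Median=7/2, Mode=3


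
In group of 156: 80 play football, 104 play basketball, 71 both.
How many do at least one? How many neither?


|A∪B| = 80+104-71 = 113
Neither = 156-113 = 43

At least one: 113; Neither: 43


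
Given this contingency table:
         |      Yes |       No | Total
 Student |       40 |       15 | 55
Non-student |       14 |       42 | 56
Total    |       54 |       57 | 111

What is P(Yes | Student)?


P(Yes | Student) = 40/(40+15) = 40/55 = 8/11

P(Yes|Student) = 8/11 ≈ 72.73%


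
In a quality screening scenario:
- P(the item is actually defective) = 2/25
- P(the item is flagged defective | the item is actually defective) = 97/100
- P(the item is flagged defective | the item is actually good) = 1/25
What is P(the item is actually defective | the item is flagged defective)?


Using Bayes' theorem:
P(A|B) = P(B|A)·P(A) / P(B)

P(the item is flagged defective) = 97/100 × 2/25 + 1/25 × 23/25
= 97/1250 + 23/625 = 143/1250

P(the item is actually defective|the item is flagged defective) = (97/1250) / (143/1250) = 97/143

P(the item is actually defective|the item is flagged defective) = 97/143 ≈ 67.83%


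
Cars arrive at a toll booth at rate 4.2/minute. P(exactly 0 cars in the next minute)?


Poisson(λ=4.2): P(X=0) = e^(-λ)×λ^k/k!
= e^(-4.2) × 4.2^0 / 0!
≈ 0.01499557682 × 1 / 1 ≈ 0.014996

P(X=0) ≈ 0.014996 ≈ 1.50%


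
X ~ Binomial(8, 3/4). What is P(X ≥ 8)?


P(X ≥ 8) = Σ P(X=i) for i=8..8
P(X=8) = 6561/65536
Sum = 6561/65536

P(X ≥ 8) = 6561/65536 ≈ 10.01%


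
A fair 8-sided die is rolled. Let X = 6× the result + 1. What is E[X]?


E[die] = (1+8)/2 = 9/2
E[X] = 6×9/2 + 1 = 28

E[X] = 28


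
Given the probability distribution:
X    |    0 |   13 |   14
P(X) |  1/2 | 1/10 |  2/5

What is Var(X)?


E[X] = 69/10
E[X²] = 953/10
Var(X) = E[X²] - (E[X])² = 953/10 - 4761/100 = 4769/100

Var(X) = 4769/100 ≈ 47.6900


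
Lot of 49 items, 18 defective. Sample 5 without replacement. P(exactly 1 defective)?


Hypergeometric: C(18,1)×C(31,4)/C(49,5)
= 18×31465/1906884 = 4495/15134

P(X=1) = 4495/15134 ≈ 29.70%


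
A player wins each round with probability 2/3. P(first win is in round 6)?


Geometric: P(X=6) = (1-p)^(k-1)×p = (1/3)^5×2/3 = 2/729

P(X=6) = 2/729 ≈ 0.27%


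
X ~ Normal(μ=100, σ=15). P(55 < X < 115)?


z₁=(55-100)/15=-3.0, z₂=(115-100)/15=1.0
P = Φ(1.0) - Φ(-3.0) = 0.841345 - 0.001350 = 0.839995 ≈ 0.8400

P(55 < X < 115) ≈ 0.8400


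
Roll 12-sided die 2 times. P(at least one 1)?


P(no 1)^2 = (11/12)^2 = 121/144
P(≥1) = 1 - 121/144 = 23/144

P = 23/144 ≈ 15.97%


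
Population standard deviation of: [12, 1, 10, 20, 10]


Mean = 53/5
  (12-53/5)²=49/25
  (1-53/5)²=2304/25
  (10-53/5)²=9/25
  (20-53/5)²=2209/25
  (10-53/5)²=9/25
Σ(x-μ)² = 916/5
σ² = (916/5)/5 = 916/25

σ = √(916/25) ≈ 6.0531


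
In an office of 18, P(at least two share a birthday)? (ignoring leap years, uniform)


P(all different) = Π(365-i)/365 for i=0..17
= 0.653089
P(match) = 1 - 0.653089 = 0.346911

P ≈ 0.3469 ≈ 34.69%


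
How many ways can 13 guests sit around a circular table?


Circular arrangements of 13 distinct objects: fix one position to break rotational symmetry.
(n-1)! = 12! = 479001600

479001600


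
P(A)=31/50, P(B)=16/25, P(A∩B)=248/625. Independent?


P(A)×P(B) = 248/625
P(A∩B) = 248/625
Equal ✓ → Independent

Yes, independent


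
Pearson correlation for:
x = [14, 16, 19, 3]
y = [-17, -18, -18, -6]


n=4, Σx=52, Σy=-59, Σxy=-886, Σx²=822, Σy²=973
r = (4×(-886) - 52×(-59))/√((4×822 - 52²)(4×973 - (-59)²))
= -476/√(584×411) = -476/√240024 ≈ -476/489.9224 ≈ -0.9716

r ≈ -0.9716


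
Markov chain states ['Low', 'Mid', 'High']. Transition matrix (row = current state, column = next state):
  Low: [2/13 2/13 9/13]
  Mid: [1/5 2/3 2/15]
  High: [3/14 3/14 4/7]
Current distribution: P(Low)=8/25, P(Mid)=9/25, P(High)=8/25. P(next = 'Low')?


P(next=Low) = Σᵢ P(now=i)×P(i→Low)
= 8/25×2/13 + 9/25×1/5 + 8/25×3/14
= 16/325 + 9/125 + 12/175 = 2159/11375

P = 2159/11375 ≈ 0.1898


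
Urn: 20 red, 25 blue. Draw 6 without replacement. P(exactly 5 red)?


Hypergeometric: C(20,5)×C(25,1)/C(45,6)
= 15504×25/8145060 = 6460/135751

P(X=5) = 6460/135751 ≈ 4.76%


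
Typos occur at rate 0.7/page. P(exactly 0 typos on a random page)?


Poisson(λ=0.7): P(X=0) = e^(-λ)×λ^k/k!
= e^(-0.7) × 0.7^0 / 0!
≈ 0.4965853038 × 1 / 1 ≈ 0.496585

P(X=0) ≈ 0.496585 ≈ 49.66%


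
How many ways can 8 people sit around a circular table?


Circular arrangements of 8 distinct objects: fix one position to break rotational symmetry.
(n-1)! = 7! = 5040

5040


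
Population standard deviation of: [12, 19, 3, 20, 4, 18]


Mean = 76/6 = 38/3
  (12-38/3)²=4/9
  (19-38/3)²=361/9
  (3-38/3)²=841/9
  (20-38/3)²=484/9
  (4-38/3)²=676/9
  (18-38/3)²=256/9
Σ(x-μ)² = 874/3
σ² = (874/3)/6 = 437/9

σ = √(437/9) ≈ 6.9682


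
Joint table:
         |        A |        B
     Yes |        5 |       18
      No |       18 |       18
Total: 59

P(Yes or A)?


P(Yes∨A) = P(Yes) + P(A) - P(Yes∧A)
= (23 + 23 - 5)/59 = 41/59

P = 41/59 ≈ 69.49%


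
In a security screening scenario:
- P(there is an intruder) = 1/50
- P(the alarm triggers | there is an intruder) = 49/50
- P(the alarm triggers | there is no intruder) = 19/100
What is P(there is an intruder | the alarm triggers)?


Using Bayes' theorem:
P(A|B) = P(B|A)·P(A) / P(B)

P(the alarm triggers) = 49/50 × 1/50 + 19/100 × 49/50
= 49/2500 + 931/5000 = 1029/5000

P(there is an intruder|the alarm triggers) = (49/2500) / (1029/5000) = 2/21

P(there is an intruder|the alarm triggers) = 2/21 ≈ 9.52%


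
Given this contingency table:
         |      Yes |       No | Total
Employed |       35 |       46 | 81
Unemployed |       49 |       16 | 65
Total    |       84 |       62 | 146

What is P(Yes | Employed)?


P(Yes | Employed) = 35/(35+46) = 35/81

P(Yes|Employed) = 35/81 ≈ 43.21%


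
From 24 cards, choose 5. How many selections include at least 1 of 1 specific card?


Complement: C(24,5) - C(23,5) = 42504 - 33649 = 8855

8855


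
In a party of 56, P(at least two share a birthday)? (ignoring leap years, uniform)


P(all different) = Π(365-i)/365 for i=0..55
= 0.011668
P(match) = 1 - 0.011668 = 0.988332

P ≈ 0.9883 ≈ 98.83%


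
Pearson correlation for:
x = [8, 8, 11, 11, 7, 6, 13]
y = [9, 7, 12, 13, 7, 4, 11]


n=7, Σx=64, Σy=63, Σxy=619, Σx²=624, Σy²=629
r = (7×619 - 64×63)/√((7×624 - 64²)(7×629 - 63²))
= 301/√(272×434) = 301/√118048 ≈ 301/343.5811 ≈ 0.8761

r ≈ 0.8761


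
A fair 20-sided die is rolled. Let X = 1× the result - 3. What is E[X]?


E[die] = (1+20)/2 = 21/2
E[X] = 1×21/2 - 3 = 15/2

E[X] = 15/2


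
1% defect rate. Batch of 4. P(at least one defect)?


P(all good) = (99/100)^4 = 96059601/100000000
P(≥1 defect) = 3940399/100000000

P = 3940399/100000000 ≈ 3.94%


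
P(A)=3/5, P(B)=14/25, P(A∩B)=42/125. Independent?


P(A)×P(B) = 42/125
P(A∩B) = 42/125
Equal ✓ → Independent

Yes, independent


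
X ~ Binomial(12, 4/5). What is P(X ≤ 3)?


P(X ≤ 3) = Σ P(X=i) for i=0..3
P(X=0) = 1/244140625
P(X=1) = 48/244140625
P(X=2) = 1056/244140625
P(X=3) = 2816/48828125
Sum = 3037/48828125

P(X ≤ 3) = 3037/48828125 ≈ 0.01%


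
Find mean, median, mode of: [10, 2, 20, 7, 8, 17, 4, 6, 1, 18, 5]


Sorted: [1, 2, 4, 5, 6, 7, 8, 10, 17, 18, 20]
Mean = 98/11
Median = 7
Freq: {10: 1, 2: 1, 20: 1, 7: 1, 8: 1, 17: 1, 4: 1, 6: 1, 1: 1, 18: 1, 5: 1}
Mode: No mode

Mean=98/11, Median=7, Mode=No mode


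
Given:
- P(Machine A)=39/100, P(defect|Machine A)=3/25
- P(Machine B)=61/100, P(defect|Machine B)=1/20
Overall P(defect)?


P(B) = Σ P(B|Aᵢ)×P(Aᵢ)
  3/25×39/100 = 117/2500
  1/20×61/100 = 61/2000
Sum = 773/10000

P(defect) = 773/10000 ≈ 7.73%


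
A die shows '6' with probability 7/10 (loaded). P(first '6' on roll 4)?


Geometric: P(X=4) = (1-p)^(k-1)×p = (3/10)^3×7/10 = 189/10000

P(X=4) = 189/10000 ≈ 1.89%


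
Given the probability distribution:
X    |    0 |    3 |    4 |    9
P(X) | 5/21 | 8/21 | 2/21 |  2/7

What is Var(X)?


E[X] = 86/21
E[X²] = 590/21
Var(X) = E[X²] - (E[X])² = 590/21 - 7396/441 = 4994/441

Var(X) = 4994/441 ≈ 11.3243


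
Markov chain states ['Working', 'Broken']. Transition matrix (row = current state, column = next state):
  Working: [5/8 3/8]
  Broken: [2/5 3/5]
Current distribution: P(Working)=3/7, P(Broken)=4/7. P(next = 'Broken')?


P(next=Broken) = Σᵢ P(now=i)×P(i→Broken)
= 3/7×3/8 + 4/7×3/5
= 9/56 + 12/35 = 141/280

P = 141/280 ≈ 0.5036


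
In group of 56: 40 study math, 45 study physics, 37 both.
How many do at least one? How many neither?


|A∪B| = 40+45-37 = 48
Neither = 56-48 = 8

At least one: 48; Neither: 8


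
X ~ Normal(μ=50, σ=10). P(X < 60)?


z = (60-50)/10 = 1.0
P(Z < 1.0) = 0.8413

P(X < 60) ≈ 0.8413


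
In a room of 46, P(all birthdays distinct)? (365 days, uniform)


P(all different) = Π(365-i)/365 for i=0..45
= (365/365)×(364/365)×...×(320/365)
= 0.051747

P ≈ 0.0517 ≈ 5.17%


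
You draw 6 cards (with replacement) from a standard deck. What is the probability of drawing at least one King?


P(not a King) = 48/52 = 12/13
P(none in 6 draws) = (12/13)^6 = 2985984/4826809
P(≥1 King) = 1 - 2985984/4826809 = 1840825/4826809

P = 1840825/4826809 ≈ 38.14%


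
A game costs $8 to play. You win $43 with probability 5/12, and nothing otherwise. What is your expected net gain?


E[gain] = (43-8)×5/12 + (-8)×7/12
= 175/12 - 14/3 = 119/12

Expected net gain = $119/12 ≈ $9.92


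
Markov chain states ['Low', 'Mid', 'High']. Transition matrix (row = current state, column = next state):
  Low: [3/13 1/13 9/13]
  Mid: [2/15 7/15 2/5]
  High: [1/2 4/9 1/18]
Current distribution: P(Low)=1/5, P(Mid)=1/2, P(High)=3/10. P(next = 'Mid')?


P(next=Mid) = Σᵢ P(now=i)×P(i→Mid)
= 1/5×1/13 + 1/2×7/15 + 3/10×4/9
= 1/65 + 7/30 + 2/15 = 149/390

P = 149/390 ≈ 0.3821


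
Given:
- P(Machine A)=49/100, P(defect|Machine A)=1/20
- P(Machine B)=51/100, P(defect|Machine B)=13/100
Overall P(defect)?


P(B) = Σ P(B|Aᵢ)×P(Aᵢ)
  1/20×49/100 = 49/2000
  13/100×51/100 = 663/10000
Sum = 227/2500

P(defect) = 227/2500 ≈ 9.08%


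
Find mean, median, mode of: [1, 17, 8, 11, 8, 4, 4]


Sorted: [1, 4, 4, 8, 8, 11, 17]
Mean = 53/7
Median = 8
Freq: {1: 1, 17: 1, 8: 2, 11: 1, 4: 2}
Mode: [4, 8]

Mean=53/7, Median=8, Mode=[4, 8]


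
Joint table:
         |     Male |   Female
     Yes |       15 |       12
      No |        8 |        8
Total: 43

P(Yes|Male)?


P(Yes|Male) = 15/(15+8) = 15/23

P = 15/23 ≈ 65.22%


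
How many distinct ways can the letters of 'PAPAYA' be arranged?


Letters: 6, freq: {'P': 2, 'A': 3, 'Y': 1}
6!/(2!×3!×1!) = 720/12 = 60

60


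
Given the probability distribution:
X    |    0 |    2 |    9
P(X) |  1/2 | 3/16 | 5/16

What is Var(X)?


E[X] = 51/16
E[X²] = 417/16
Var(X) = E[X²] - (E[X])² = 417/16 - 2601/256 = 4071/256

Var(X) = 4071/256 ≈ 15.9023


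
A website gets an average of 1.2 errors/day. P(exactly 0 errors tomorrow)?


Poisson(λ=1.2): P(X=0) = e^(-λ)×λ^k/k!
= e^(-1.2) × 1.2^0 / 0!
≈ 0.3011942119 × 1 / 1 ≈ 0.301194

P(X=0) ≈ 0.301194 ≈ 30.12%


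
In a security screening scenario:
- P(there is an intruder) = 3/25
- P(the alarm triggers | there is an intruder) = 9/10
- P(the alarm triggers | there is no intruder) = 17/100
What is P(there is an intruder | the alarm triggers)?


Using Bayes' theorem:
P(A|B) = P(B|A)·P(A) / P(B)

P(the alarm triggers) = 9/10 × 3/25 + 17/100 × 22/25
= 27/250 + 187/1250 = 161/625

P(there is an intruder|the alarm triggers) = (27/250) / (161/625) = 135/322

P(there is an intruder|the alarm triggers) = 135/322 ≈ 41.93%


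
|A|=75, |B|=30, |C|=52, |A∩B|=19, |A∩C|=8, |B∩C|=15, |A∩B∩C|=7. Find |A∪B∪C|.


|A∪B∪C| = 75+30+52-19-8-15+7 = 122

|A∪B∪C| = 122


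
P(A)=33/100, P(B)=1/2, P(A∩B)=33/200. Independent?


P(A)×P(B) = 33/200
P(A∩B) = 33/200
Equal ✓ → Independent

Yes, independent


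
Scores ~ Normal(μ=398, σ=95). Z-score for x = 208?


z = (x - μ)/σ = (208 - 398)/95 = -2.0

z = -2.0


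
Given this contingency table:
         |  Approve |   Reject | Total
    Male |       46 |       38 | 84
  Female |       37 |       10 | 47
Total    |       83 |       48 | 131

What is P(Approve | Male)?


P(Approve | Male) = 46/(46+38) = 46/84 = 23/42

P(Approve|Male) = 23/42 ≈ 54.76%


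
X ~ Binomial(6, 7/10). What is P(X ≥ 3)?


P(X ≥ 3) = Σ P(X=i) for i=3..6
P(X=3) = 9261/50000
P(X=4) = 64827/200000
P(X=5) = 151263/500000
P(X=6) = 117649/1000000
Sum = 92953/100000

P(X ≥ 3) = 92953/100000 ≈ 92.95%


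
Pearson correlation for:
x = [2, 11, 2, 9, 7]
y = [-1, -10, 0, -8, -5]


n=5, Σx=31, Σy=-24, Σxy=-219, Σx²=259, Σy²=190
r = (5×(-219) - 31×(-24))/√((5×259 - 31²)(5×190 - (-24)²))
= -351/√(334×374) = -351/√124916 ≈ -351/353.4346 ≈ -0.9931

r ≈ -0.9931


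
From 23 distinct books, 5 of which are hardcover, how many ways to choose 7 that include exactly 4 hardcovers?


Choose 4 of the 5 hardcovers and 3 of the other 18 books:
C(5,4)×C(18,3) = 5×816 = 4080

4080


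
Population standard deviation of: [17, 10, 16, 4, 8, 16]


Mean = 71/6
  (17-71/6)²=961/36
  (10-71/6)²=121/36
  (16-71/6)²=625/36
  (4-71/6)²=2209/36
  (8-71/6)²=529/36
  (16-71/6)²=625/36
Σ(x-μ)² = 845/6
σ² = (845/6)/6 = 845/36

σ = √(845/36) ≈ 4.8448


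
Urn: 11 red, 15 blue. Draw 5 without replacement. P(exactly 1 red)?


Hypergeometric: C(11,1)×C(15,4)/C(26,5)
= 11×1365/65780 = 21/92

P(X=1) = 21/92 ≈ 22.83%


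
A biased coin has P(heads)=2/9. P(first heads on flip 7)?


Geometric: P(X=7) = (1-p)^(k-1)×p = (7/9)^6×2/9 = 235298/4782969

P(X=7) = 235298/4782969 ≈ 4.92%


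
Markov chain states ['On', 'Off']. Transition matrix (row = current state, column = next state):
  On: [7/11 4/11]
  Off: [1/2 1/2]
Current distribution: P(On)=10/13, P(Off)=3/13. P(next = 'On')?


P(next=On) = Σᵢ P(now=i)×P(i→On)
= 10/13×7/11 + 3/13×1/2
= 70/143 + 3/26 = 173/286

P = 173/286 ≈ 0.6049


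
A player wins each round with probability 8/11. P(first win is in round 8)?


Geometric: P(X=8) = (1-p)^(k-1)×p = (3/11)^7×8/11 = 17496/214358881

P(X=8) = 17496/214358881 ≈ 0.01%


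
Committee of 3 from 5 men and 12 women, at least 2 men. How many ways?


Count by #men:
  2M,1W: C(5,2)×C(12,1)=120
  3M,0W: C(5,3)×C(12,0)=10
Total = 130

130


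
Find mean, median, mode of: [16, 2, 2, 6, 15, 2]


Sorted: [2, 2, 2, 6, 15, 16]
Mean = 43/6
Median = 4
Freq: {16: 1, 2: 3, 6: 1, 15: 1}
Mode: [2]

Mean=43/6, Median=4, Mode=2


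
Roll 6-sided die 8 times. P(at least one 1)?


P(no 1)^8 = (5/6)^8 = 390625/1679616
P(≥1) = 1 - 390625/1679616 = 1288991/1679616

P = 1288991/1679616 ≈ 76.74%


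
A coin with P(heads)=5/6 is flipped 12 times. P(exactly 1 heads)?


Binomial: P(X=1) = C(12,1)×p^1×(1-p)^11
= 12 × 5/6 × 1/362797056 = 5/181398528

P(X=1) = 5/181398528 ≈ 0.00%


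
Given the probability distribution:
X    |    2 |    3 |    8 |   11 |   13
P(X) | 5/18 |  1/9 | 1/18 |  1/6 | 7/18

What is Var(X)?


E[X] = 74/9
E[X²] = 824/9
Var(X) = E[X²] - (E[X])² = 824/9 - 5476/81 = 1940/81

Var(X) = 1940/81 ≈ 23.9506


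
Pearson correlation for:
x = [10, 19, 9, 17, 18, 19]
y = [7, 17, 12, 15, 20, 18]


n=6, Σx=92, Σy=89, Σxy=1458, Σx²=1516, Σy²=1431
r = (6×1458 - 92×89)/√((6×1516 - 92²)(6×1431 - 89²))
= 560/√(632×665) = 560/√420280 ≈ 560/648.2901 ≈ 0.8638

r ≈ 0.8638


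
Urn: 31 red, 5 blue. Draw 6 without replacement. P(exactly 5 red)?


Hypergeometric: C(31,5)×C(5,1)/C(36,6)
= 169911×5/1947792 = 1305/2992

P(X=5) = 1305/2992 ≈ 43.62%


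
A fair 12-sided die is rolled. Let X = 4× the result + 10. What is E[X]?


E[die] = (1+12)/2 = 13/2
E[X] = 4×13/2 + 10 = 36

E[X] = 36


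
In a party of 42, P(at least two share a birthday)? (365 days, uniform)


P(all different) = Π(365-i)/365 for i=0..41
= 0.085970
P(match) = 1 - 0.085970 = 0.914030

P ≈ 0.9140 ≈ 91.40%


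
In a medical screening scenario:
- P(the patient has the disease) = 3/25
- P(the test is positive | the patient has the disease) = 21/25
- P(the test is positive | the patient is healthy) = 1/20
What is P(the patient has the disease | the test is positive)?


Using Bayes' theorem:
P(A|B) = P(B|A)·P(A) / P(B)

P(the test is positive) = 21/25 × 3/25 + 1/20 × 22/25
= 63/625 + 11/250 = 181/1250

P(the patient has the disease|the test is positive) = (63/625) / (181/1250) = 126/181

P(the patient has the disease|the test is positive) = 126/181 ≈ 69.61%


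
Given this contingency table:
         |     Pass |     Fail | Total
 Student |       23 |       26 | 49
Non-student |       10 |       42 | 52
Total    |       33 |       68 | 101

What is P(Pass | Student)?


P(Pass | Student) = 23/(23+26) = 23/49

P(Pass|Student) = 23/49 ≈ 46.94%


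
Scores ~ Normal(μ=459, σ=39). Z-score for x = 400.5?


z = (x - μ)/σ = (400.5 - 459)/39 = -1.5

z = -1.5


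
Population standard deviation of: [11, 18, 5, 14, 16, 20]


Mean = 84/6 = 14
  (11-14)²=9
  (18-14)²=16
  (5-14)²=81
  (14-14)²=0
  (16-14)²=4
  (20-14)²=36
Σ(x-μ)² = 146
σ² = 146/6 = 73/3

σ = √(73/3) ≈ 4.9329


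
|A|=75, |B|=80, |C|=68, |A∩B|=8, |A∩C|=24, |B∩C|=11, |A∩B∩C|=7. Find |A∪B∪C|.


|A∪B∪C| = 75+80+68-8-24-11+7 = 187

|A∪B∪C| = 187


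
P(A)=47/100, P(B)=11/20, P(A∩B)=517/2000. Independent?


P(A)×P(B) = 517/2000
P(A∩B) = 517/2000
Equal ✓ → Independent

Yes, independent


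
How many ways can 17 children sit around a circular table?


Circular arrangements of 17 distinct objects: fix one position to break rotational symmetry.
(n-1)! = 16! = 20922789888000

20922789888000


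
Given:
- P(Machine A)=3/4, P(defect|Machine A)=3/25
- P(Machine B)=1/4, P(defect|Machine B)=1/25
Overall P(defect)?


P(B) = Σ P(B|Aᵢ)×P(Aᵢ)
  3/25×3/4 = 9/100
  1/25×1/4 = 1/100
Sum = 1/10

P(defect) = 1/10 ≈ 10.00%


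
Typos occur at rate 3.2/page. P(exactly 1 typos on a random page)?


Poisson(λ=3.2): P(X=1) = e^(-λ)×λ^k/k!
= e^(-3.2) × 3.2^1 / 1!
≈ 0.04076220398 × 3.2 / 1 ≈ 0.130439

P(X=1) ≈ 0.130439 ≈ 13.04%


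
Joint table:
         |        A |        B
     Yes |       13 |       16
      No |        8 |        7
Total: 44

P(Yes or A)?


P(Yes∨A) = P(Yes) + P(A) - P(Yes∧A)
= (29 + 21 - 13)/44 = 37/44

P = 37/44 ≈ 84.09%


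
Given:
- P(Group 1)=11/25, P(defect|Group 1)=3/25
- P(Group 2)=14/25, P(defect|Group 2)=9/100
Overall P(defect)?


P(B) = Σ P(B|Aᵢ)×P(Aᵢ)
  3/25×11/25 = 33/625
  9/100×14/25 = 63/1250
Sum = 129/1250

P(defect) = 129/1250 ≈ 10.32%


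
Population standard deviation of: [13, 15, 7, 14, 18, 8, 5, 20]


Mean = 100/8 = 25/2
  (13-25/2)²=1/4
  (15-25/2)²=25/4
  (7-25/2)²=121/4
  (14-25/2)²=9/4
  (18-25/2)²=121/4
  (8-25/2)²=81/4
  (5-25/2)²=225/4
  (20-25/2)²=225/4
Σ(x-μ)² = 202
σ² = 202/8 = 101/4

σ = √(101/4) ≈ 5.0249


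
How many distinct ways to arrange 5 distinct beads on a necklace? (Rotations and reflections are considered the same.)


Free circular arrangements: rotations and reflections both identified.
(n-1)!/2 = 4!/2 = 24/2 = 12

12


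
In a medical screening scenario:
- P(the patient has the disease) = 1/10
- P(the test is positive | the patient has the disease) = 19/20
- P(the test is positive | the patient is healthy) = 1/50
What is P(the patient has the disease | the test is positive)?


Using Bayes' theorem:
P(A|B) = P(B|A)·P(A) / P(B)

P(the test is positive) = 19/20 × 1/10 + 1/50 × 9/10
= 19/200 + 9/500 = 113/1000

P(the patient has the disease|the test is positive) = (19/200) / (113/1000) = 95/113

P(the patient has the disease|the test is positive) = 95/113 ≈ 84.07%


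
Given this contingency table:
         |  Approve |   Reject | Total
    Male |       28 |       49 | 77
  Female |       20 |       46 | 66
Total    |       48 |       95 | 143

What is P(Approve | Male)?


P(Approve | Male) = 28/(28+49) = 28/77 = 4/11

P(Approve|Male) = 4/11 ≈ 36.36%


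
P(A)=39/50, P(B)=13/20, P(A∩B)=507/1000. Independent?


P(A)×P(B) = 507/1000
P(A∩B) = 507/1000
Equal ✓ → Independent

Yes, independent


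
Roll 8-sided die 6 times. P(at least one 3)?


P(no 3)^6 = (7/8)^6 = 117649/262144
P(≥1) = 1 - 117649/262144 = 144495/262144

P = 144495/262144 ≈ 55.12%


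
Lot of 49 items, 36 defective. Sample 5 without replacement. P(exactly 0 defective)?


Hypergeometric: C(36,0)×C(13,5)/C(49,5)
= 1×1287/1906884 = 143/211876

P(X=0) = 143/211876 ≈ 0.07%


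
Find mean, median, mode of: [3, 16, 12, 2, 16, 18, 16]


Sorted: [2, 3, 12, 16, 16, 16, 18]
Mean = 83/7
Median = 16
Freq: {3: 1, 16: 3, 12: 1, 2: 1, 18: 1}
Mode: [16]

Mean=83/7, Median=16, Mode=16


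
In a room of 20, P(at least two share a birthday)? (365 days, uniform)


P(all different) = Π(365-i)/365 for i=0..19
= 0.588562
P(match) = 1 - 0.588562 = 0.411438

P ≈ 0.4114 ≈ 41.14%


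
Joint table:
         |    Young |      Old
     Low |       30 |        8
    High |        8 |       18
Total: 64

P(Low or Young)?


P(Low∨Young) = P(Low) + P(Young) - P(Low∧Young)
= (38 + 38 - 30)/64 = 46/64 = 23/32

P = 23/32 ≈ 71.88%


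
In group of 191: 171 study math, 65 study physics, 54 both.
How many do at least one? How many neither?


|A∪B| = 171+65-54 = 182
Neither = 191-182 = 9

At least one: 182; Neither: 9


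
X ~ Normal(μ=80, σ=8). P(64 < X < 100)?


z₁=(64-80)/8=-2.0, z₂=(100-80)/8=2.5
P = Φ(2.5) - Φ(-2.0) = 0.993790 - 0.022750 = 0.971040 ≈ 0.9710

P(64 < X < 100) ≈ 0.9710


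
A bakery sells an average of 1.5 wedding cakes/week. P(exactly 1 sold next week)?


Poisson(λ=1.5): P(X=1) = e^(-λ)×λ^k/k!
= e^(-1.5) × 1.5^1 / 1!
≈ 0.2231301601 × 1.5 / 1 ≈ 0.334695

P(X=1) ≈ 0.334695 ≈ 33.47%


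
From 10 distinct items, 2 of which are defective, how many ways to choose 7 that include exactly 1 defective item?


Choose 1 of the 2 defective items and 6 of the other 8 items:
C(2,1)×C(8,6) = 2×28 = 56

56


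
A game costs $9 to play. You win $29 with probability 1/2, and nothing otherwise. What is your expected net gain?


E[gain] = (29-9)×1/2 + (-9)×1/2
= 10 - 9/2 = 11/2

Expected net gain = $11/2 ≈ $5.50


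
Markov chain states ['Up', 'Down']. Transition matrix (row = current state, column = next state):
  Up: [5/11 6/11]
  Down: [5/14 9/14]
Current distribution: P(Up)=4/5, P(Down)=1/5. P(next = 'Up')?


P(next=Up) = Σᵢ P(now=i)×P(i→Up)
= 4/5×5/11 + 1/5×5/14
= 4/11 + 1/14 = 67/154

P = 67/154 ≈ 0.4351


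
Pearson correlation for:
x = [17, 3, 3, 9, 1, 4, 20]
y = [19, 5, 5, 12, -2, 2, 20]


n=7, Σx=57, Σy=61, Σxy=867, Σx²=805, Σy²=963
r = (7×867 - 57×61)/√((7×805 - 57²)(7×963 - 61²))
= 2592/√(2386×3020) = 2592/√7205720 ≈ 2592/2684.3472 ≈ 0.9656

r ≈ 0.9656


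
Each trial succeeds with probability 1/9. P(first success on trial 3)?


Geometric: P(X=3) = (1-p)^(k-1)×p = (8/9)^2×1/9 = 64/729

P(X=3) = 64/729 ≈ 8.78%


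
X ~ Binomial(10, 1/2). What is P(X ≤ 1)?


P(X ≤ 1) = Σ P(X=i) for i=0..1
P(X=0) = 1/1024
P(X=1) = 5/512
Sum = 11/1024

P(X ≤ 1) = 11/1024 ≈ 1.07%


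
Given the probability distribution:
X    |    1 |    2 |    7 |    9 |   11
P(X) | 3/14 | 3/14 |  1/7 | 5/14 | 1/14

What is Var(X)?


E[X] = 79/14
E[X²] = 639/14
Var(X) = E[X²] - (E[X])² = 639/14 - 6241/196 = 2705/196

Var(X) = 2705/196 ≈ 13.8010


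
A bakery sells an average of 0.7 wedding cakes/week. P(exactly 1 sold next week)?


Poisson(λ=0.7): P(X=1) = e^(-λ)×λ^k/k!
= e^(-0.7) × 0.7^1 / 1!
≈ 0.4965853038 × 0.7 / 1 ≈ 0.347610

P(X=1) ≈ 0.347610 ≈ 34.76%


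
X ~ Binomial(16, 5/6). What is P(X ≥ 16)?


P(X ≥ 16) = Σ P(X=i) for i=16..16
P(X=16) = 152587890625/2821109907456
Sum = 152587890625/2821109907456

P(X ≥ 16) = 152587890625/2821109907456 ≈ 5.41%


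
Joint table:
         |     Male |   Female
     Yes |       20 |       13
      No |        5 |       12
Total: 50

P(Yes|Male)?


P(Yes|Male) = 20/(20+5) = 20/25 = 4/5

P = 4/5 ≈ 80.00%


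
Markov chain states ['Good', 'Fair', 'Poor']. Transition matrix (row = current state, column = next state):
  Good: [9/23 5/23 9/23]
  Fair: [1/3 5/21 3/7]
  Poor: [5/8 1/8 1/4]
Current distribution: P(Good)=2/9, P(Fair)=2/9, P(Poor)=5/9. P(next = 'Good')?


P(next=Good) = Σᵢ P(now=i)×P(i→Good)
= 2/9×9/23 + 2/9×1/3 + 5/9×5/8
= 2/23 + 2/27 + 25/72 = 2525/4968

P = 2525/4968 ≈ 0.5083


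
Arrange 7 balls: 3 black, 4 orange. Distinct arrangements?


7!/(3!×4!) = 35

35


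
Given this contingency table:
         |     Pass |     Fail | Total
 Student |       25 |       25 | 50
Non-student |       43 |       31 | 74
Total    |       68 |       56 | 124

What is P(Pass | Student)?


P(Pass | Student) = 25/(25+25) = 25/50 = 1/2

P(Pass|Student) = 1/2 ≈ 50.00%


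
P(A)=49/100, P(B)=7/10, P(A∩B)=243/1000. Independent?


P(A)×P(B) = 343/1000
P(A∩B) = 243/1000
Not equal → NOT independent

No, not independent


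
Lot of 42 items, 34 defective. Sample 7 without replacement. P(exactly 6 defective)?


Hypergeometric: C(34,6)×C(8,1)/C(42,7)
= 1344904×8/26978328 = 1344904/3372291

P(X=6) = 1344904/3372291 ≈ 39.88%


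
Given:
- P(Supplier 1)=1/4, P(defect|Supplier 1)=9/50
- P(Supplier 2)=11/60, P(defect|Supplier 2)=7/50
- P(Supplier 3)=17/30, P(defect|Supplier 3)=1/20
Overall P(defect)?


P(B) = Σ P(B|Aᵢ)×P(Aᵢ)
  9/50×1/4 = 9/200
  7/50×11/60 = 77/3000
  1/20×17/30 = 17/600
Sum = 99/1000

P(defect) = 99/1000 ≈ 9.90%


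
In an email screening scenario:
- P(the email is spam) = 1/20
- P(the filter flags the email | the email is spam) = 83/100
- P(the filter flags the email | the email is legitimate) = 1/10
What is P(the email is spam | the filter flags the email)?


Using Bayes' theorem:
P(A|B) = P(B|A)·P(A) / P(B)

P(the filter flags the email) = 83/100 × 1/20 + 1/10 × 19/20
= 83/2000 + 19/200 = 273/2000

P(the email is spam|the filter flags the email) = (83/2000) / (273/2000) = 83/273

P(the email is spam|the filter flags the email) = 83/273 ≈ 30.40%


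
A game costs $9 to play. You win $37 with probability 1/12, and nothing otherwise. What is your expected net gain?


E[gain] = (37-9)×1/12 + (-9)×11/12
= 7/3 - 33/4 = -71/12

Expected net gain = $-71/12 ≈ $-5.92


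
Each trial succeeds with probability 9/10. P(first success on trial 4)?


Geometric: P(X=4) = (1-p)^(k-1)×p = (1/10)^3×9/10 = 9/10000

P(X=4) = 9/10000 ≈ 0.09%
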